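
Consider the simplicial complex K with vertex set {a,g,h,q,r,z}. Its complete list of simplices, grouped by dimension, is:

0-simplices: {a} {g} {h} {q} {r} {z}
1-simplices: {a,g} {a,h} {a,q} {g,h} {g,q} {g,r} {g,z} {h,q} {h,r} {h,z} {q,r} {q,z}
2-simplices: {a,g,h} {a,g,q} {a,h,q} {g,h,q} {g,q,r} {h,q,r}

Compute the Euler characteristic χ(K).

n_0=6 n_1=12 n_2=6
χ=+6−12+6=0

χ(K)=0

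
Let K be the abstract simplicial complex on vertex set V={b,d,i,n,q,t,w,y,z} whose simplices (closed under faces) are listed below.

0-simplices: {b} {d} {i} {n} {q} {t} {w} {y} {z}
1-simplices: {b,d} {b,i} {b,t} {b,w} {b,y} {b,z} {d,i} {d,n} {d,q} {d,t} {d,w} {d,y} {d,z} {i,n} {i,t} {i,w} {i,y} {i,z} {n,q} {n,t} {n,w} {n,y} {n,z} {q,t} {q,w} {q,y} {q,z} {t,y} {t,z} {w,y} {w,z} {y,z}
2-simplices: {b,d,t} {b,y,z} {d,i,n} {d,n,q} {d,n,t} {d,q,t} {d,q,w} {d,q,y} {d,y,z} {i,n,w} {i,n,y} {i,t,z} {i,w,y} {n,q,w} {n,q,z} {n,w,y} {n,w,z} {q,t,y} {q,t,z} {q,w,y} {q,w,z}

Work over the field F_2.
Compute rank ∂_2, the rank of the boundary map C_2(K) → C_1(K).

rank∂_2=19

n_0=9 n_1=32 n_2=21  [Z2]
∂1: piv[bd,bi,bt,bw,by,bz,dn,dq] rk=8  ker:di,dt,dw,dy,dz,in,it,iw,iy,iz,nq,nt,nw,ny,nz,qt,qw,qy,qz,ty,tz,wy,wz,yz
∂2: piv[bdt,byz,din,dnq,dnt,dqt,dqw,dqy,dyz,inw,iny,itz,iwy,nqw,nqz,nwz,qty,qtz,qwy] rk=19  ker:nwy,qwz
rk∂_2=19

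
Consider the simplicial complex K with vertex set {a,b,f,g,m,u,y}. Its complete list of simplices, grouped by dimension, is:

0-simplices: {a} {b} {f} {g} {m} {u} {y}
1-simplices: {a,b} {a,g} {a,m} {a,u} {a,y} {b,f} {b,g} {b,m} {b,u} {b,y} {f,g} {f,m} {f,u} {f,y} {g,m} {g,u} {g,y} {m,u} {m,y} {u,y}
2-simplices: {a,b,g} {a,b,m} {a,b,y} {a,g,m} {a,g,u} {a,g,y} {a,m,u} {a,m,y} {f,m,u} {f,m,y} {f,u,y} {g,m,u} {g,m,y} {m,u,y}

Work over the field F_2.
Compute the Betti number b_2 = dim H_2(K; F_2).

n_0=7 n_1=20 n_2=14  [Z2]
∂1: piv[ab,ag,am,au,ay,bf] rk=6  ker:bg,bm,bu,by,fg,fm,fu,fy,gm,gu,gy,mu,my,uy
∂2: piv[abg,abm,aby,agm,agu,agy,amu,amy,fmu,fmy,fuy] rk=11  ker:gmu,gmy,muy
b_2=(14−11)−0=3

b_2=3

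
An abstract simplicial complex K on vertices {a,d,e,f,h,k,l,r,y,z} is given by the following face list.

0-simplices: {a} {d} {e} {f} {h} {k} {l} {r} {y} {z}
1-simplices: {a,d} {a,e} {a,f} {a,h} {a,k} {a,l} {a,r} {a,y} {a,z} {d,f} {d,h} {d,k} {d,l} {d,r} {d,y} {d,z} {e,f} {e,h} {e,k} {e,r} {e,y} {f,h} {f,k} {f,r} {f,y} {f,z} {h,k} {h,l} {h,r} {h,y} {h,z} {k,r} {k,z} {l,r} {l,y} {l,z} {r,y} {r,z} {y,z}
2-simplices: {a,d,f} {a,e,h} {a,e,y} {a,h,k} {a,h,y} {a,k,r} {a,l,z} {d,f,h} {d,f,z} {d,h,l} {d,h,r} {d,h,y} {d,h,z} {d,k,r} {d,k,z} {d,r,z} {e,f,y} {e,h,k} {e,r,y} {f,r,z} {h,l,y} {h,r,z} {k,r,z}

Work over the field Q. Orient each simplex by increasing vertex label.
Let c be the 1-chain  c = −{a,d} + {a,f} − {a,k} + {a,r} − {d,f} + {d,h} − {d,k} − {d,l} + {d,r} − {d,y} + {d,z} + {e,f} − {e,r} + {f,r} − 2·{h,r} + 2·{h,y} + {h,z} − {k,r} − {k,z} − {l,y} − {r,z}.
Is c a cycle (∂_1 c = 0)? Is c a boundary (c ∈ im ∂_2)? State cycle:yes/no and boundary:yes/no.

n_0=10 n_1=39 n_2=23  [Q]
∂1: piv[ad,ae,af,ah,ak,al,ar,ay,az] rk=9  ker:df,dh,dk,dl,dr,dy,dz,ef,eh,ek,er,ey,fh,fk,fr,fy,fz,hk,hl,hr,hy,hz,kr,kz,lr,ly,lz,ry,rz,yz
∂2: piv[adf,aeh,aey,ahk,ahy,akr,alz,dfh,dfz,dhl,dhr,dhy,dhz,dkr,dkz,drz,efy,ehk,ery,frz,hly] rk=21  ker:hrz,krz
∂1c = 0
c vs im∂2: residual ≠ 0 ⇒ not boundary

cycle:yes boundary:no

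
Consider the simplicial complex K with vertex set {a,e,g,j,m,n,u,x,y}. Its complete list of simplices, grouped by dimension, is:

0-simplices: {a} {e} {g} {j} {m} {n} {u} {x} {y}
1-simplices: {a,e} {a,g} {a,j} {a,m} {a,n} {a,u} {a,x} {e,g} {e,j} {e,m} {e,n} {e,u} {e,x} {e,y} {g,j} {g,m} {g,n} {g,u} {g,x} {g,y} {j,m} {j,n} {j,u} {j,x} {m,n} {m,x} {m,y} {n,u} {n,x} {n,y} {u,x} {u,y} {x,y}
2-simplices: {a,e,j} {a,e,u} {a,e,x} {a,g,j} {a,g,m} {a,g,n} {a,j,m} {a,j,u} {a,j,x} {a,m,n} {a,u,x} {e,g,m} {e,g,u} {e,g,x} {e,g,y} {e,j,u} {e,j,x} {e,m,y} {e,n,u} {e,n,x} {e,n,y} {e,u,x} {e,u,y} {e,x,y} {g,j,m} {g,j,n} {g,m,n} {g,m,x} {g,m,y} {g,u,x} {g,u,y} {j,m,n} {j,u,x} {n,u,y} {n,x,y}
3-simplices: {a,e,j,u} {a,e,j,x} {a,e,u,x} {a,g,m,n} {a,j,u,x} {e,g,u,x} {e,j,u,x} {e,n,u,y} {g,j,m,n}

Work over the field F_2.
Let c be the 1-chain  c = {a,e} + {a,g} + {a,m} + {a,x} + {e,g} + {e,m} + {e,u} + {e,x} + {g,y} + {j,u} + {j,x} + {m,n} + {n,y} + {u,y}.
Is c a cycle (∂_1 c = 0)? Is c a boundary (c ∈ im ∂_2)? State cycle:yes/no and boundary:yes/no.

cycle:no boundary:no

n_0=9 n_1=33 n_2=35 n_3=9  [Z2]
∂1: piv[ae,ag,aj,am,an,au,ax,ey] rk=8  ker:eg,ej,em,en,eu,ex,gj,gm,gn,gu,gx,gy,jm,jn,ju,jx,mn,mx,my,nu,nx,ny,ux,uy,xy
∂2: piv[aej,aeu,aex,agj,agm,agn,ajm,aju,ajx,amn,aux,egm,egu,egx,egy,emy,enu,enx,eny,euy,exy,gjn,gmx] rk=23  ker:eju,ejx,eux,gjm,gmn,gmy,gux,guy,jmn,jux,nuy,nxy
∂3: piv[aeju,aejx,aeux,agmn,ajux,egux,enuy,gjmn] rk=8  ker:ejux
∂1c = {e} + {g} + {m} + {u} + {x} + {y}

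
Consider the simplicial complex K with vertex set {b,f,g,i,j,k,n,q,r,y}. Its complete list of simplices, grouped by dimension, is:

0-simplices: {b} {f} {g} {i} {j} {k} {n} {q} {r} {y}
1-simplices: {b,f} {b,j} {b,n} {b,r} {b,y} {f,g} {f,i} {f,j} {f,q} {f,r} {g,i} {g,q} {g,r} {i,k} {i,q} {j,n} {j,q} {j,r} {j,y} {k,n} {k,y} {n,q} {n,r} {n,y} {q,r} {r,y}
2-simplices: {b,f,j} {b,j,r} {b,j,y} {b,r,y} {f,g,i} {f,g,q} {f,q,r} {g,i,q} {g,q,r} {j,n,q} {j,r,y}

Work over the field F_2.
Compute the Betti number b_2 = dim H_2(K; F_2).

n_0=10 n_1=26 n_2=11  [Z2]
∂1: piv[bf,bj,bn,br,by,fg,fi,fq,ik] rk=9  ker:fj,fr,gi,gq,gr,iq,jn,jq,jr,jy,kn,ky,nq,nr,ny,qr,ry
∂2: piv[bfj,bjr,bjy,bry,fgi,fgq,fqr,giq,gqr,jnq] rk=10  ker:jry
b_2=(11−10)−0=1

b_2=1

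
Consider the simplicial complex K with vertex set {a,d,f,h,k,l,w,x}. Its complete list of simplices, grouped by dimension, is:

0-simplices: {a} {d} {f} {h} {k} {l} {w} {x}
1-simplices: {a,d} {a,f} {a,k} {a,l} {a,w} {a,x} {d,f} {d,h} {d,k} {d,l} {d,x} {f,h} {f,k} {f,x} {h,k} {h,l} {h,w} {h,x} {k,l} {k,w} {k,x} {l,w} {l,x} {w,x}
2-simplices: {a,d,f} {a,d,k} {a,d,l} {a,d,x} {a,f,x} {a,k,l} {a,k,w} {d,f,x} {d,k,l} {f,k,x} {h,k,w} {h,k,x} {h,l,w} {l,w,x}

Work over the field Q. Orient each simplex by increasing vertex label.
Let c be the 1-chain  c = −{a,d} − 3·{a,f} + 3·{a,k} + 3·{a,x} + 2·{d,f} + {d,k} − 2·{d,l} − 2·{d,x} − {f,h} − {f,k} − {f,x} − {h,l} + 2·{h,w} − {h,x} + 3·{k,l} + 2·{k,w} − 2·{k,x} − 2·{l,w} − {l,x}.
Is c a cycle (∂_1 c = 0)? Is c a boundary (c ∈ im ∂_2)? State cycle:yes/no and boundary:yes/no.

cycle:no boundary:no

n_0=8 n_1=24 n_2=14  [Q]
∂1: piv[ad,af,ak,al,aw,ax,dh] rk=7  ker:df,dk,dl,dx,fh,fk,fx,hk,hl,hw,hx,kl,kw,kx,lw,lx,wx
∂2: piv[adf,adk,adl,adx,afx,akl,akw,fkx,hkw,hkx,hlw,lwx] rk=12  ker:dfx,dkl
∂1c = −2·{a} + 2·{f} − {h} + 3·{l} + 2·{w} − 4·{x}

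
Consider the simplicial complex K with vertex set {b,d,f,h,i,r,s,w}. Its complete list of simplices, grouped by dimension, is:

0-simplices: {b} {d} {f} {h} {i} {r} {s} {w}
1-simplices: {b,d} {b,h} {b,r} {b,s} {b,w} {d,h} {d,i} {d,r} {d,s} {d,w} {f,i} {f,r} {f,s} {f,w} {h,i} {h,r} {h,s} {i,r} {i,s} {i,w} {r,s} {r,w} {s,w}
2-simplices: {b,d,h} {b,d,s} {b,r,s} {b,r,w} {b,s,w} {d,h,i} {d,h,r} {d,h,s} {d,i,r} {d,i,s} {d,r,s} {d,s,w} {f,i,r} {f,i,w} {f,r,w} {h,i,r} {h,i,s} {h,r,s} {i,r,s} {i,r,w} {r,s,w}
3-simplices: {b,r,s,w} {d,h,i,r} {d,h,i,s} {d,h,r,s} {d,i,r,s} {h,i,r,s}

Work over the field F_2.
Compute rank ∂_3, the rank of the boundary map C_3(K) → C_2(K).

n_0=8 n_1=23 n_2=21 n_3=6  [Z2]
∂1: piv[bd,bh,br,bs,bw,di,fi] rk=7  ker:dh,dr,ds,dw,fr,fs,fw,hi,hr,hs,ir,is,iw,rs,rw,sw
∂2: piv[bdh,bds,brs,brw,bsw,dhi,dhr,dhs,dir,dis,drs,dsw,fir,fiw,frw] rk=15  ker:hir,his,hrs,irs,irw,rsw
∂3: piv[brsw,dhir,dhis,dhrs,dirs] rk=5  ker:hirs
rk∂_3=5

rank∂_3=5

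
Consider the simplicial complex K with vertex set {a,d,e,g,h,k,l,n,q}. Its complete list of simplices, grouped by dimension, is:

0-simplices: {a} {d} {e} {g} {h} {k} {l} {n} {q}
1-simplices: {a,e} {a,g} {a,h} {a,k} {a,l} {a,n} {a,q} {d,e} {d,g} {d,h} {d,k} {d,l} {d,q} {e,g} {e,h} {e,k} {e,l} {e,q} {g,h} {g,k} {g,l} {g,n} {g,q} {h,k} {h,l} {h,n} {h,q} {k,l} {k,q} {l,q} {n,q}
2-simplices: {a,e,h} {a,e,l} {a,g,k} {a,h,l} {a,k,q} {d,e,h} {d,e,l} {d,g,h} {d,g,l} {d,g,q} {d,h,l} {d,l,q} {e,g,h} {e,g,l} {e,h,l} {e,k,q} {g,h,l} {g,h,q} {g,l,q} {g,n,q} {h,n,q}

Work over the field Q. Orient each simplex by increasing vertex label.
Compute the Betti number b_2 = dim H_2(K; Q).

n_0=9 n_1=31 n_2=21  [Q]
∂1: piv[ae,ag,ah,ak,al,an,aq,de] rk=8  ker:dg,dh,dk,dl,dq,eg,eh,ek,el,eq,gh,gk,gl,gn,gq,hk,hl,hn,hq,kl,kq,lq,nq
∂2: piv[aeh,ael,agk,ahl,akq,deh,del,dgh,dgl,dgq,dlq,egh,ekq,ghq,gnq,hnq] rk=16  ker:dhl,egl,ehl,ghl,glq
b_2=(21−16)−0=5

b_2=5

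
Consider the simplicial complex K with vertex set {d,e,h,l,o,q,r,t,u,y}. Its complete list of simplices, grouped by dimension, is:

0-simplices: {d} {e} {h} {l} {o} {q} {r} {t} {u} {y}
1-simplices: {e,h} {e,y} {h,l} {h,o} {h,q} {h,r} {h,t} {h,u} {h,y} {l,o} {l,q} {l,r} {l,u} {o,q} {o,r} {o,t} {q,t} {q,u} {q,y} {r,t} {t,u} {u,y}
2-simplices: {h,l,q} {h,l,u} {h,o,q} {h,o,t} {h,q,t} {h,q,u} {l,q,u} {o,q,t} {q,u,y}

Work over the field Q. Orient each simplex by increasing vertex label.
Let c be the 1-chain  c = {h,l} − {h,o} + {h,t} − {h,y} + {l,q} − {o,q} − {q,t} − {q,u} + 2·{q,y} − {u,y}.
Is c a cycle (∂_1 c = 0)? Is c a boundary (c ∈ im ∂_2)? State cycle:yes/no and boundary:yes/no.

n_0=10 n_1=22 n_2=9  [Q]
∂1: piv[eh,ey,hl,ho,hq,hr,ht,hu] rk=8  ker:hy,lo,lq,lr,lu,oq,or,ot,qt,qu,qy,rt,tu,uy
∂2: piv[hlq,hlu,hoq,hot,hqt,hqu,quy] rk=7  ker:lqu,oqt
∂1c = 0
c vs im∂2: residual ≠ 0 ⇒ not boundary

cycle:yes boundary:no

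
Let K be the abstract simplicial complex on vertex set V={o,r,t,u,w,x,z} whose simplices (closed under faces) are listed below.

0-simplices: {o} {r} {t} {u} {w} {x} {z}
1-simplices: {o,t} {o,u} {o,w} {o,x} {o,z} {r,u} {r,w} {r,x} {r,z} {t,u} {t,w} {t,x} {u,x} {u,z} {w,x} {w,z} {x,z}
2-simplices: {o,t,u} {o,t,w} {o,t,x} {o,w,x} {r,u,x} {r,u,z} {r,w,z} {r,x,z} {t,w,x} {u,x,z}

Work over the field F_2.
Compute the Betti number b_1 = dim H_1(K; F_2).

n_0=7 n_1=17 n_2=10  [Z2]
∂1: piv[ot,ou,ow,ox,oz,ru] rk=6  ker:rw,rx,rz,tu,tw,tx,ux,uz,wx,wz,xz
∂2: piv[otu,otw,otx,owx,rux,ruz,rwz,rxz] rk=8  ker:twx,uxz
b_1=(17−6)−8=3

b_1=3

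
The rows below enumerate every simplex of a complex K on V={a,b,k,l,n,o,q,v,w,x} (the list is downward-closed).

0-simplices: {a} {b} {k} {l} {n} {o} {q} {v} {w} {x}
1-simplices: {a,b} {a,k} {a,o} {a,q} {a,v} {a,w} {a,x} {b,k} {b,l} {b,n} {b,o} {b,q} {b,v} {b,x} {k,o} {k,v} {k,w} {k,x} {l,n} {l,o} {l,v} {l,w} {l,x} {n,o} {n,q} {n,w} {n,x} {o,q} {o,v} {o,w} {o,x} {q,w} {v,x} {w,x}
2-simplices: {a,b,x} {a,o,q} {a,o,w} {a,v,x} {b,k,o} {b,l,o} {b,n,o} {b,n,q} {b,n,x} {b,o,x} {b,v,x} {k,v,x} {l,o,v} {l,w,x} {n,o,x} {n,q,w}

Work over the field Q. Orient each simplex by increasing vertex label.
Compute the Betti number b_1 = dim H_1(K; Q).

b_1=10

n_0=10 n_1=34 n_2=16  [Q]
∂1: piv[ab,ak,ao,aq,av,aw,ax,bl,bn] rk=9  ker:bk,bo,bq,bv,bx,ko,kv,kw,kx,ln,lo,lv,lw,lx,no,nq,nw,nx,oq,ov,ow,ox,qw,vx,wx
∂2: piv[abx,aoq,aow,avx,bko,blo,bno,bnq,bnx,box,bvx,kvx,lov,lwx,nqw] rk=15  ker:nox
b_1=(34−9)−15=10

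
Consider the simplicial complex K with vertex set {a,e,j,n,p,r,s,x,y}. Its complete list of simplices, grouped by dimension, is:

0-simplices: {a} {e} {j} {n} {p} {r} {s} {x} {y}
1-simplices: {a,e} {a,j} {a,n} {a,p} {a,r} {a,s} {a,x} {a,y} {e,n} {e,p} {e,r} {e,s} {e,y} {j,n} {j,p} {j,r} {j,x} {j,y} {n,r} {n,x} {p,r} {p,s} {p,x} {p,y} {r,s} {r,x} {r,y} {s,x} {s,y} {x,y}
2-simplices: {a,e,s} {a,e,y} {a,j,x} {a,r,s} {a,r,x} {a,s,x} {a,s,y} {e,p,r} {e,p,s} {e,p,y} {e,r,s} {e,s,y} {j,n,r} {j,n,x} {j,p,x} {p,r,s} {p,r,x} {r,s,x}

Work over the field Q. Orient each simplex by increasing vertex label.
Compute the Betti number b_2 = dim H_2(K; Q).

n_0=9 n_1=30 n_2=18  [Q]
∂1: piv[ae,aj,an,ap,ar,as,ax,ay] rk=8  ker:en,ep,er,es,ey,jn,jp,jr,jx,jy,nr,nx,pr,ps,px,py,rs,rx,ry,sx,sy,xy
∂2: piv[aes,aey,ajx,ars,arx,asx,asy,epr,eps,epy,ers,jnr,jnx,jpx,prx] rk=15  ker:esy,prs,rsx
b_2=(18−15)−0=3

b_2=3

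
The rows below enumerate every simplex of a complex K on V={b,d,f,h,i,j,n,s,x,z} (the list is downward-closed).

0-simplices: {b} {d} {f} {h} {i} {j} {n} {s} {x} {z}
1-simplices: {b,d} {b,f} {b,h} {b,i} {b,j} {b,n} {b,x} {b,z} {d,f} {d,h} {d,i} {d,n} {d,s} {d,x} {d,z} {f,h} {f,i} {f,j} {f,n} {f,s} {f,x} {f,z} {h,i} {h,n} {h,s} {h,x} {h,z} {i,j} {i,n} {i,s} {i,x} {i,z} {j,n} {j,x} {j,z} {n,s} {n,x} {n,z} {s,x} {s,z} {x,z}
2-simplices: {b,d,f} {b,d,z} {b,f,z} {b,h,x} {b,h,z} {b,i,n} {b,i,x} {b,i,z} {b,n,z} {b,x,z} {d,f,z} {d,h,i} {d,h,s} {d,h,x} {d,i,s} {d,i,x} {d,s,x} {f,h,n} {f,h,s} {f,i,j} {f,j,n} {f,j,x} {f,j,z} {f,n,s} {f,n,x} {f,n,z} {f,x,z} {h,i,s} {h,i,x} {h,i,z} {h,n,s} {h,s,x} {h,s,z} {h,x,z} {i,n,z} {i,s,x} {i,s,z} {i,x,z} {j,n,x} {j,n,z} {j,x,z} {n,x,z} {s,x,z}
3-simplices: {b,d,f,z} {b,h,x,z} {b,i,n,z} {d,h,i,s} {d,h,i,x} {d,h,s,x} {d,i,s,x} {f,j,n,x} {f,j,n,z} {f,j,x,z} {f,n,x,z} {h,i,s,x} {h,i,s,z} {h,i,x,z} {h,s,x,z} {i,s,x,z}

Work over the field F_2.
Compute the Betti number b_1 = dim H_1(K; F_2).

n_0=10 n_1=41 n_2=43 n_3=16  [Z2]
∂1: piv[bd,bf,bh,bi,bj,bn,bx,bz,ds] rk=9  ker:df,dh,di,dn,dx,dz,fh,fi,fj,fn,fs,fx,fz,hi,hn,hs,hx,hz,ij,in,is,ix,iz,jn,jx,jz,ns,nx,nz,sx,sz,xz
∂2: piv[bdf,bdz,bfz,bhx,bhz,bin,bix,biz,bnz,bxz,dhi,dhs,dhx,dis,dix,dsx,fhn,fhs,fij,fjn,fjx,fjz,fns,fnx,fnz,fxz,hsz] rk=27  ker:dfz,his,hix,hiz,hns,hsx,hxz,inz,isx,isz,ixz,jnx,jnz,jxz,nxz,sxz
∂3: piv[bdfz,bhxz,binz,dhis,dhix,dhsx,disx,fjnx,fjnz,fjxz,fnxz,hisz,hixz,hsxz] rk=14  ker:hisx,isxz
b_1=(41−9)−27=5

b_1=5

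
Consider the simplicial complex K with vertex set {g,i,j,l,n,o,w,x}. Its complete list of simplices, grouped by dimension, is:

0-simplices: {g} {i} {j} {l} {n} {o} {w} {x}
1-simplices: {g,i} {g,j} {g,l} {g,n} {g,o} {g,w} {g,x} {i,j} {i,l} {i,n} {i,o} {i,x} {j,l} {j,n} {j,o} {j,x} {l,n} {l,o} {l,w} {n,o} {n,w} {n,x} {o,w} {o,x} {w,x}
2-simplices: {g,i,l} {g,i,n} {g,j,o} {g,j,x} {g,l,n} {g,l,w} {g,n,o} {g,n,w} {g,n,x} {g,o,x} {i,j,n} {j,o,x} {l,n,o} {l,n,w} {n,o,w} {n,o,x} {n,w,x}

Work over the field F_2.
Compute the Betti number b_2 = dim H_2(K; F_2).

b_2=3

n_0=8 n_1=25 n_2=17  [Z2]
∂1: piv[gi,gj,gl,gn,go,gw,gx] rk=7  ker:ij,il,in,io,ix,jl,jn,jo,jx,ln,lo,lw,no,nw,nx,ow,ox,wx
∂2: piv[gil,gin,gjo,gjx,gln,glw,gno,gnw,gnx,gox,ijn,lno,now,nwx] rk=14  ker:jox,lnw,nox
b_2=(17−14)−0=3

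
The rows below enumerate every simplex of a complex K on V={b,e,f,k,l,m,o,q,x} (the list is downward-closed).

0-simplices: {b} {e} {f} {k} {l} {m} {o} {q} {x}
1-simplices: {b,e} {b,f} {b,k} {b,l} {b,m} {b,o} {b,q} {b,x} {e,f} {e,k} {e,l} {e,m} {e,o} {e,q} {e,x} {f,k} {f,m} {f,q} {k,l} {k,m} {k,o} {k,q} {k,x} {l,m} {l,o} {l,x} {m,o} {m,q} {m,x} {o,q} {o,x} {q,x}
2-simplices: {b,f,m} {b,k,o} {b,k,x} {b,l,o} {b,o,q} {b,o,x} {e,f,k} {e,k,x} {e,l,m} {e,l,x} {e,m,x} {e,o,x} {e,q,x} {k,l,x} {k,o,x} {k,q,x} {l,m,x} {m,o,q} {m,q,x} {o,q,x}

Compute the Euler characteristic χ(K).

χ(K)=-3

n_0=9 n_1=32 n_2=20
χ=+9−32+20=-3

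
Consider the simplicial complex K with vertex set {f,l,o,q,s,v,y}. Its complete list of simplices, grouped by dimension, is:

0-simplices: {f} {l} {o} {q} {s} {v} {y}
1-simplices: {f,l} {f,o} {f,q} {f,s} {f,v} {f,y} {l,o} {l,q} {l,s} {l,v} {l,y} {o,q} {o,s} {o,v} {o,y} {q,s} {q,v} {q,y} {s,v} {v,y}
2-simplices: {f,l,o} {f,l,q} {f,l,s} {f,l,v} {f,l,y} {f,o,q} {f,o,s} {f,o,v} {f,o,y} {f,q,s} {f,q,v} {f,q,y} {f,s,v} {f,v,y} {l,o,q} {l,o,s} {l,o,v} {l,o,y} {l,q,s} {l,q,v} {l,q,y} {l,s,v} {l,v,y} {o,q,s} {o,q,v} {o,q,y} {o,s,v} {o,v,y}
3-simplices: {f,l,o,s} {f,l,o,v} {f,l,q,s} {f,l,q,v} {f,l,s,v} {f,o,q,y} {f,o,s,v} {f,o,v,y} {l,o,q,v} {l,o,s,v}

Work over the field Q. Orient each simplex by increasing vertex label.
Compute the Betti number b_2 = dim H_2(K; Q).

n_0=7 n_1=20 n_2=28 n_3=10  [Q]
∂1: piv[fl,fo,fq,fs,fv,fy] rk=6  ker:lo,lq,ls,lv,ly,oq,os,ov,oy,qs,qv,qy,sv,vy
∂2: piv[flo,flq,fls,flv,fly,foq,fos,fov,foy,fqs,fqv,fqy,fsv,fvy] rk=14  ker:loq,los,lov,loy,lqs,lqv,lqy,lsv,lvy,oqs,oqv,oqy,osv,ovy
∂3: piv[flos,flov,flqs,flqv,flsv,foqy,fosv,fovy,loqv] rk=9  ker:losv
b_2=(28−14)−9=5

b_2=5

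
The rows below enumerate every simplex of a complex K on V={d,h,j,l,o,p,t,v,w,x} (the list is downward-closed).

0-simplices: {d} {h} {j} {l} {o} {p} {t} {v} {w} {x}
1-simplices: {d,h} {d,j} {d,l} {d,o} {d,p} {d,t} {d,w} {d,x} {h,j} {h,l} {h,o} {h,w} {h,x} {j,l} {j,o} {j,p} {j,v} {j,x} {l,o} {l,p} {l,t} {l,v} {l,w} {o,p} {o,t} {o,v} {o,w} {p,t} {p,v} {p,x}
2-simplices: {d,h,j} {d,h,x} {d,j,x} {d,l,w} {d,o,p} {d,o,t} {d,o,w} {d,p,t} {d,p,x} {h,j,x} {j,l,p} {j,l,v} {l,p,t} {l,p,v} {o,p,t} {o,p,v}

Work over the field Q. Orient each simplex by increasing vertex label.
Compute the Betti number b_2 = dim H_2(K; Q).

n_0=10 n_1=30 n_2=16  [Q]
∂1: piv[dh,dj,dl,do,dp,dt,dw,dx,jv] rk=9  ker:hj,hl,ho,hw,hx,jl,jo,jp,jx,lo,lp,lt,lv,lw,op,ot,ov,ow,pt,pv,px
∂2: piv[dhj,dhx,djx,dlw,dop,dot,dow,dpt,dpx,jlp,jlv,lpt,lpv,opv] rk=14  ker:hjx,opt
b_2=(16−14)−0=2

b_2=2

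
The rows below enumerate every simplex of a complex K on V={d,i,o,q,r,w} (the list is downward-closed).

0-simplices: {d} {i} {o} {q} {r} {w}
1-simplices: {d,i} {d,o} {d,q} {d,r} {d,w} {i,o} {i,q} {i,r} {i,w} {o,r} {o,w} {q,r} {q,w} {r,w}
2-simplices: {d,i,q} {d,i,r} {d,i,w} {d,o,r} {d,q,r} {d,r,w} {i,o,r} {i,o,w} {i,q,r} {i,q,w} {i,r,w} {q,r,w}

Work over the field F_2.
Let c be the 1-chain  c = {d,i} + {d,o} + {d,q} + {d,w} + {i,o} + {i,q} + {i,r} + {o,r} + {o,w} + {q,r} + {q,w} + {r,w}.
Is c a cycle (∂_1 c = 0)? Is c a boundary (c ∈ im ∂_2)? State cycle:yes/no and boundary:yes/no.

n_0=6 n_1=14 n_2=12  [Z2]
∂1: piv[di,do,dq,dr,dw] rk=5  ker:io,iq,ir,iw,or,ow,qr,qw,rw
∂2: piv[diq,dir,diw,dor,dqr,drw,ior,iow,iqw] rk=9  ker:iqr,irw,qrw
∂1c = 0
c vs im∂2: reduces to 0 ⇒ boundary

cycle:yes boundary:yes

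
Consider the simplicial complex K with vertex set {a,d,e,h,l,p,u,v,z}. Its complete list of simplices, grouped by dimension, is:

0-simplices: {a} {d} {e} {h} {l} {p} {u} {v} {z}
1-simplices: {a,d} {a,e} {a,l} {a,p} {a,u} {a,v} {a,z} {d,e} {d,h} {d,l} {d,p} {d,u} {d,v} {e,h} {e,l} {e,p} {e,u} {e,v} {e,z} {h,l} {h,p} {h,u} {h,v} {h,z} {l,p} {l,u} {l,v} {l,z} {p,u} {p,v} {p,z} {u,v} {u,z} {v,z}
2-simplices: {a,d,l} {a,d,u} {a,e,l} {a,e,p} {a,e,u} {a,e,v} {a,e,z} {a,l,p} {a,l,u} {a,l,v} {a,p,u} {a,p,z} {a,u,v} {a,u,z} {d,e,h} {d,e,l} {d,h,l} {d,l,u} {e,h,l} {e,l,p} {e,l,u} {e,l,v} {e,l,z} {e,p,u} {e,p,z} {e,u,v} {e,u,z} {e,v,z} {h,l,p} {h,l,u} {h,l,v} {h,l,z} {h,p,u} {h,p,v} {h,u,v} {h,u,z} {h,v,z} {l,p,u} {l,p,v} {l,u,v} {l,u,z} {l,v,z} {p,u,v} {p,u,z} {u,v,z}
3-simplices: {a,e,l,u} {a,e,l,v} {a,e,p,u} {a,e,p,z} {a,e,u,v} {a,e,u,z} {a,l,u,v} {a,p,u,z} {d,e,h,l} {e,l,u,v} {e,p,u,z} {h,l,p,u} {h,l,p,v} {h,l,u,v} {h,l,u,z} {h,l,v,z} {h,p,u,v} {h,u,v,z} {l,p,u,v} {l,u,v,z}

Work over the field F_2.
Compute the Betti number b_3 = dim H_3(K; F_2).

b_3=4

n_0=9 n_1=34 n_2=45 n_3=20  [Z2]
∂1: piv[ad,ae,al,ap,au,av,az,dh] rk=8  ker:de,dl,dp,du,dv,eh,el,ep,eu,ev,ez,hl,hp,hu,hv,hz,lp,lu,lv,lz,pu,pv,pz,uv,uz,vz
∂2: piv[adl,adu,ael,aep,aeu,aev,aez,alp,alu,alv,apu,apz,auv,auz,deh,del,dhl,elz,evz,hlp,hlu,hlv,hlz,hpv] rk=24  ker:dlu,ehl,elp,elu,elv,epu,epz,euv,euz,hpu,huv,huz,hvz,lpu,lpv,luv,luz,lvz,puv,puz,uvz
∂3: piv[aelu,aelv,aepu,aepz,aeuv,aeuz,aluv,apuz,dehl,hlpu,hlpv,hluv,hluz,hlvz,hpuv,huvz] rk=16  ker:eluv,epuz,lpuv,luvz
b_3=(20−16)−0=4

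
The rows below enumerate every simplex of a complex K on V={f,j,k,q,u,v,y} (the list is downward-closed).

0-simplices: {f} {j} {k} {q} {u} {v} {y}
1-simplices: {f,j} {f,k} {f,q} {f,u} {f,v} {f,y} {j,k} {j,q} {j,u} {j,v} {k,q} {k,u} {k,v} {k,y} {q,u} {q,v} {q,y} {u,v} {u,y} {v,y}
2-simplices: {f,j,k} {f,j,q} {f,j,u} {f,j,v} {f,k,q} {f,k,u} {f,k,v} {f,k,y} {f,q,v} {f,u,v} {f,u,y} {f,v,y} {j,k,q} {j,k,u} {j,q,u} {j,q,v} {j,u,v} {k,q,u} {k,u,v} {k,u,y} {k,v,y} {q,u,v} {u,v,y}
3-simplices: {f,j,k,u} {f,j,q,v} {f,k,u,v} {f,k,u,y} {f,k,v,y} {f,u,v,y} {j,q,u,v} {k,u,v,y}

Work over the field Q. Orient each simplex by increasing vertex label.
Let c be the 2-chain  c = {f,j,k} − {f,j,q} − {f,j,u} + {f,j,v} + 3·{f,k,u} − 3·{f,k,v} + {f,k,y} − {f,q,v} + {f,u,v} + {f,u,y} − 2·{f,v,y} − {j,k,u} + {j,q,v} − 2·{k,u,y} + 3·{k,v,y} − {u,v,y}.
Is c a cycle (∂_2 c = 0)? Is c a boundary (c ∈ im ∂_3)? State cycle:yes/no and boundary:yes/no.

cycle:yes boundary:yes

n_0=7 n_1=20 n_2=23 n_3=8  [Q]
∂1: piv[fj,fk,fq,fu,fv,fy] rk=6  ker:jk,jq,ju,jv,kq,ku,kv,ky,qu,qv,qy,uv,uy,vy
∂2: piv[fjk,fjq,fju,fjv,fkq,fku,fkv,fky,fqv,fuv,fuy,fvy,jqu] rk=13  ker:jkq,jku,jqv,juv,kqu,kuv,kuy,kvy,quv,uvy
∂3: piv[fjku,fjqv,fkuv,fkuy,fkvy,fuvy,jquv] rk=7  ker:kuvy
∂2c = 0
c vs im∂3: reduces to 0 ⇒ boundary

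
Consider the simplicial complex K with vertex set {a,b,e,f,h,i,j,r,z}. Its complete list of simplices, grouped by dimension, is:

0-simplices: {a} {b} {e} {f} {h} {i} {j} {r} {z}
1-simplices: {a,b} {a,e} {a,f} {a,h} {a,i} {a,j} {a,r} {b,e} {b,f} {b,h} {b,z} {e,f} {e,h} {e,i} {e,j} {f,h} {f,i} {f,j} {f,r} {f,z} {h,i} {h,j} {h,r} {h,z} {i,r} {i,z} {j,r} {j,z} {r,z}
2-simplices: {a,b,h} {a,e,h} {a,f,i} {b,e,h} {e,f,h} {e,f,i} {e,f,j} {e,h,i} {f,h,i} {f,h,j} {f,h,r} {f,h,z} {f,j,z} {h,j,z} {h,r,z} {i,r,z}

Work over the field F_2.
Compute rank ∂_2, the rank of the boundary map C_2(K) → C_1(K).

n_0=9 n_1=29 n_2=16  [Z2]
∂1: piv[ab,ae,af,ah,ai,aj,ar,bz] rk=8  ker:be,bf,bh,ef,eh,ei,ej,fh,fi,fj,fr,fz,hi,hj,hr,hz,ir,iz,jr,jz,rz
∂2: piv[abh,aeh,afi,beh,efh,efi,efj,ehi,fhj,fhr,fhz,fjz,hrz,irz] rk=14  ker:fhi,hjz
rk∂_2=14

rank∂_2=14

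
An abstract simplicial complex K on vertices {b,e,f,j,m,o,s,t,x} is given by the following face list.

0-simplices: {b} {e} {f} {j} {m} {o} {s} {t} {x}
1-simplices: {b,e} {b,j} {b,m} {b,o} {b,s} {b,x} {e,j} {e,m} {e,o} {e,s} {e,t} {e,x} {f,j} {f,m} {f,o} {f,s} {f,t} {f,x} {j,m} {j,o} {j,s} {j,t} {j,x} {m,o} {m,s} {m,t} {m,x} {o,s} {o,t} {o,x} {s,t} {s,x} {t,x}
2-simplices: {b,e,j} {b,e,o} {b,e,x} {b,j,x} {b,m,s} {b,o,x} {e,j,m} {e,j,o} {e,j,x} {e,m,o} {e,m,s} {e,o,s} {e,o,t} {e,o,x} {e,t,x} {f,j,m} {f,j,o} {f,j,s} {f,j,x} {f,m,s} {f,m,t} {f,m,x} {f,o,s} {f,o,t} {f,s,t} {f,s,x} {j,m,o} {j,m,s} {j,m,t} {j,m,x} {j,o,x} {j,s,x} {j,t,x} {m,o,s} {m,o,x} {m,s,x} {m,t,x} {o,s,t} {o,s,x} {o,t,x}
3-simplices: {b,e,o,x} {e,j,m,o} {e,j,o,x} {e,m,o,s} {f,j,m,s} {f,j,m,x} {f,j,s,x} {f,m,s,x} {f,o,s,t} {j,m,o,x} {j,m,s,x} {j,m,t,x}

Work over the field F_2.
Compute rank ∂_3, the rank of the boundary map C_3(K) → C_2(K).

rank∂_3=11

n_0=9 n_1=33 n_2=40 n_3=12  [Z2]
∂1: piv[be,bj,bm,bo,bs,bx,et,fj] rk=8  ker:ej,em,eo,es,ex,fm,fo,fs,ft,fx,jm,jo,js,jt,jx,mo,ms,mt,mx,os,ot,ox,st,sx,tx
∂2: piv[bej,beo,bex,bjx,bms,box,ejm,ejo,emo,ems,eos,eot,etx,fjm,fjo,fjs,fjx,fms,fmt,fmx,fot,fst,fsx,jmt] rk=24  ker:ejx,eox,fos,jmo,jms,jmx,jox,jsx,jtx,mos,mox,msx,mtx,ost,osx,otx
∂3: piv[beox,ejmo,ejox,emos,fjms,fjmx,fjsx,fmsx,fost,jmox,jmtx] rk=11  ker:jmsx
rk∂_3=11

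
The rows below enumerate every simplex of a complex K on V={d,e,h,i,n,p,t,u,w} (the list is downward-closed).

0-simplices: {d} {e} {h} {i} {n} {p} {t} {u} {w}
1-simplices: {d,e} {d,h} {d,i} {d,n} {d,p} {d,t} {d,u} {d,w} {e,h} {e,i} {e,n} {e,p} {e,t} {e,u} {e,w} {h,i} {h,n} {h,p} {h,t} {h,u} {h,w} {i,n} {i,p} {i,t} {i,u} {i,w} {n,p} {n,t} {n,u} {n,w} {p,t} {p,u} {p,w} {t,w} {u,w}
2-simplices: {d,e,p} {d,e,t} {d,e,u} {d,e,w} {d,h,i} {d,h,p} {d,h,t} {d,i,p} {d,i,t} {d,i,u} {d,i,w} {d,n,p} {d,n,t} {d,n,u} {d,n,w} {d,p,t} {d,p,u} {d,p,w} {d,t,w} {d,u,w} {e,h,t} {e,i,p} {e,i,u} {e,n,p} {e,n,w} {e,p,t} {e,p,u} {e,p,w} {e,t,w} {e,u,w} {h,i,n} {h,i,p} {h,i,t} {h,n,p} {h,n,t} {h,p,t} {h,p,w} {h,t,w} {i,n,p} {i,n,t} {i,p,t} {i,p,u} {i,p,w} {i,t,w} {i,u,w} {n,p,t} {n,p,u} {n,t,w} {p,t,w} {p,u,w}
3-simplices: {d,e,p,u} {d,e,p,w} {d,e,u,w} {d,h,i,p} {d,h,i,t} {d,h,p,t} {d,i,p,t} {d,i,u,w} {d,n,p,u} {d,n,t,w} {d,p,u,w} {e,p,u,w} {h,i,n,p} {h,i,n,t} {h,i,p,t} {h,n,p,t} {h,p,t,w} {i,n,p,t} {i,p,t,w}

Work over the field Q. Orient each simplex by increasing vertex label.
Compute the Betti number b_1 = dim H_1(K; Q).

n_0=9 n_1=35 n_2=50 n_3=19  [Q]
∂1: piv[de,dh,di,dn,dp,dt,du,dw] rk=8  ker:eh,ei,en,ep,et,eu,ew,hi,hn,hp,ht,hu,hw,in,ip,it,iu,iw,np,nt,nu,nw,pt,pu,pw,tw,uw
∂2: piv[dep,det,deu,dew,dhi,dhp,dht,dip,dit,diu,diw,dnp,dnt,dnu,dnw,dpt,dpu,dpw,dtw,duw,eht,eip,enp,hin,hnp,hpw] rk=26  ker:eiu,enw,ept,epu,epw,etw,euw,hip,hit,hnt,hpt,htw,inp,int,ipt,ipu,ipw,itw,iuw,npt,npu,ntw,ptw,puw
∂3: piv[depu,depw,deuw,dhip,dhit,dhpt,dipt,diuw,dnpu,dntw,dpuw,hinp,hint,hnpt,hptw,iptw] rk=16  ker:epuw,hipt,inpt
b_1=(35−8)−26=1

b_1=1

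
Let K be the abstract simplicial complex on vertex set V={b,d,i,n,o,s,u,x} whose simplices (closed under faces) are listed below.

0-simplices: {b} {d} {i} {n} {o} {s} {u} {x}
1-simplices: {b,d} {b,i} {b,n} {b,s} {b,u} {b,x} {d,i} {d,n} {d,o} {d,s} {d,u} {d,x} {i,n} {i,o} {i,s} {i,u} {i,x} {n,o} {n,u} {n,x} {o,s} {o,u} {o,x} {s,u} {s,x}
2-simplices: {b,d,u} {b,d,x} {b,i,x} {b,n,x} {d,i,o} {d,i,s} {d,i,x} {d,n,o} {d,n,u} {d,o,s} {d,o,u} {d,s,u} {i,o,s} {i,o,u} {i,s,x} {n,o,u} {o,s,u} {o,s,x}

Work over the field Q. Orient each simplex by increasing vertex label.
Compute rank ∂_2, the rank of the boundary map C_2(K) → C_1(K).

n_0=8 n_1=25 n_2=18  [Q]
∂1: piv[bd,bi,bn,bs,bu,bx,do] rk=7  ker:di,dn,ds,du,dx,in,io,is,iu,ix,no,nu,nx,os,ou,ox,su,sx
∂2: piv[bdu,bdx,bix,bnx,dio,dis,dix,dno,dnu,dos,dou,dsu,iou,isx,osx] rk=15  ker:ios,nou,osu
rk∂_2=15

rank∂_2=15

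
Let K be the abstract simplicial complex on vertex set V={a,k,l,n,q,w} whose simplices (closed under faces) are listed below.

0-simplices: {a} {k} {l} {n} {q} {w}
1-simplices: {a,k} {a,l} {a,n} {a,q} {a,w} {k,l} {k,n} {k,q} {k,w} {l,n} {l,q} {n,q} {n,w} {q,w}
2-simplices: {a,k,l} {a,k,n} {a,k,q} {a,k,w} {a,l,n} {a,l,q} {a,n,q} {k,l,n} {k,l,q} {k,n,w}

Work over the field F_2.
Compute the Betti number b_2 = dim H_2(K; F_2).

n_0=6 n_1=14 n_2=10  [Z2]
∂1: piv[ak,al,an,aq,aw] rk=5  ker:kl,kn,kq,kw,ln,lq,nq,nw,qw
∂2: piv[akl,akn,akq,akw,aln,alq,anq,knw] rk=8  ker:kln,klq
b_2=(10−8)−0=2

b_2=2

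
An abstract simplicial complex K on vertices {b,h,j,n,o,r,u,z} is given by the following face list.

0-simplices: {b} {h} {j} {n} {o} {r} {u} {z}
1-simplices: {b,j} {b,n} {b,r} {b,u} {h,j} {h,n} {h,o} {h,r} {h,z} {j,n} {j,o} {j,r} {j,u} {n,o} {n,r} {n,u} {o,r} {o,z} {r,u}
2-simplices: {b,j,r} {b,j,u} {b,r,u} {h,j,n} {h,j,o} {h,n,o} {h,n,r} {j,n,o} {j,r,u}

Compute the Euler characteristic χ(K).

n_0=8 n_1=19 n_2=9
χ=+8−19+9=-2

χ(K)=-2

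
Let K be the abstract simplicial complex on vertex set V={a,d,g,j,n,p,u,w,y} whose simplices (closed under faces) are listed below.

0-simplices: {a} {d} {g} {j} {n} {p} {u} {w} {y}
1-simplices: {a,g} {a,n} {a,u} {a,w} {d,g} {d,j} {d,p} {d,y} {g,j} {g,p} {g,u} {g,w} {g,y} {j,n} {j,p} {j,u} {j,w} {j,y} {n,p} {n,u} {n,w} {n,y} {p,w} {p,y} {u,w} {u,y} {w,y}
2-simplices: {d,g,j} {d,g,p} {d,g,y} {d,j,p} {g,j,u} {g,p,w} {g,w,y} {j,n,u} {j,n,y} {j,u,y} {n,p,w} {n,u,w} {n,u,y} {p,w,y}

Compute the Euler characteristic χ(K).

n_0=9 n_1=27 n_2=14
χ=+9−27+14=-4

χ(K)=-4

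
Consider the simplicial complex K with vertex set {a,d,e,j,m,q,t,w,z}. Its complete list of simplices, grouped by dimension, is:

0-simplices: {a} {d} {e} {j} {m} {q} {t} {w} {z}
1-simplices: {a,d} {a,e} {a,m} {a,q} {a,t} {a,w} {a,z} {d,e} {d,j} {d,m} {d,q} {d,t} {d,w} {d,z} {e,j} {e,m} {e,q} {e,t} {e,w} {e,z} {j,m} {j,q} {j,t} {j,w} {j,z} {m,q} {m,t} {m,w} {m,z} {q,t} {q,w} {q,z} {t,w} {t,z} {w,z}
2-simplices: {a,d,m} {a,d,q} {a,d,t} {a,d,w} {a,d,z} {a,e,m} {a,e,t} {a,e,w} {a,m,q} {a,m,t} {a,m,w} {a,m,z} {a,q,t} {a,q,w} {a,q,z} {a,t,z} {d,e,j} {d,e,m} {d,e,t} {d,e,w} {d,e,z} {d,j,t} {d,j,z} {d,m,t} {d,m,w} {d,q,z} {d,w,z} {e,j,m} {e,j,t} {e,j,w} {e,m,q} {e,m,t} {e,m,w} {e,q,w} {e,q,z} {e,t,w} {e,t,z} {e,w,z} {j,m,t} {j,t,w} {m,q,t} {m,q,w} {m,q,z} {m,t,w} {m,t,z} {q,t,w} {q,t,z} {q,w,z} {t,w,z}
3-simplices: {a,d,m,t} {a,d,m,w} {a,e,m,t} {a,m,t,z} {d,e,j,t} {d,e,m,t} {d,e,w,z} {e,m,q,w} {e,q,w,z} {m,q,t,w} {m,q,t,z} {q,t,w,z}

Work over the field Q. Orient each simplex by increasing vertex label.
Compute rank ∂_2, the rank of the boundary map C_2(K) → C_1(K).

rank∂_2=26

n_0=9 n_1=35 n_2=49 n_3=12  [Q]
∂1: piv[ad,ae,am,aq,at,aw,az,dj] rk=8  ker:de,dm,dq,dt,dw,dz,ej,em,eq,et,ew,ez,jm,jq,jt,jw,jz,mq,mt,mw,mz,qt,qw,qz,tw,tz,wz
∂2: piv[adm,adq,adt,adw,adz,aem,aet,aew,amq,amt,amw,amz,aqt,aqw,aqz,atz,dej,dem,dez,djt,djz,dwz,ejm,ejw,emq,etw] rk=26  ker:det,dew,dmt,dmw,dqz,ejt,emt,emw,eqw,eqz,etz,ewz,jmt,jtw,mqt,mqw,mqz,mtw,mtz,qtw,qtz,qwz,twz
∂3: piv[admt,admw,aemt,amtz,dejt,demt,dewz,emqw,eqwz,mqtw,mqtz,qtwz] rk=12
rk∂_2=26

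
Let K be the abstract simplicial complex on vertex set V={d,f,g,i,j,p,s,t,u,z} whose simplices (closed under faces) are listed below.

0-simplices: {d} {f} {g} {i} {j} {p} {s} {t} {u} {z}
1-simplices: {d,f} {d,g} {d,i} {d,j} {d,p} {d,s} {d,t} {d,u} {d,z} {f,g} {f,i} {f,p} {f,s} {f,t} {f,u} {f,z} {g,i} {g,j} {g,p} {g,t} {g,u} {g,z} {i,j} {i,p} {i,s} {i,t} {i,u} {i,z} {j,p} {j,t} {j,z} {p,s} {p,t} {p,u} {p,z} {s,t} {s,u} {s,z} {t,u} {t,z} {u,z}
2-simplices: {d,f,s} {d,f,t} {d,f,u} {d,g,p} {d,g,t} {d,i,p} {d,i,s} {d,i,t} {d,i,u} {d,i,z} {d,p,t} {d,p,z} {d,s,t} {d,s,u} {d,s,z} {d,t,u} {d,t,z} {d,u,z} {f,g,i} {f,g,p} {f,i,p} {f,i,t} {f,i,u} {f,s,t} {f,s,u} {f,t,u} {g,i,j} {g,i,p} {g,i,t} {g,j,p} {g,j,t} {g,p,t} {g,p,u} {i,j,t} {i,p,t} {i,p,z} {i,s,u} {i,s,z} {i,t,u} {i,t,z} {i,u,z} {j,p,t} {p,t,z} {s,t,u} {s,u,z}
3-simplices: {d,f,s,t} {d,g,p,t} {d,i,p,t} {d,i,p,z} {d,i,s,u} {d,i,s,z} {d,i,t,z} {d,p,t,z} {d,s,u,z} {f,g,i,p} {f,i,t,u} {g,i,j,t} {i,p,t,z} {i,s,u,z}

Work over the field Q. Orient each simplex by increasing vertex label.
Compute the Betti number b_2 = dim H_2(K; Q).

n_0=10 n_1=41 n_2=45 n_3=14  [Q]
∂1: piv[df,dg,di,dj,dp,ds,dt,du,dz] rk=9  ker:fg,fi,fp,fs,ft,fu,fz,gi,gj,gp,gt,gu,gz,ij,ip,is,it,iu,iz,jp,jt,jz,ps,pt,pu,pz,st,su,sz,tu,tz,uz
∂2: piv[dfs,dft,dfu,dgp,dgt,dip,dis,dit,diu,diz,dpt,dpz,dst,dsu,dsz,dtu,dtz,duz,fgi,fgp,fip,fit,gij,gjp,gjt,gpu] rk=26  ker:fiu,fst,fsu,ftu,gip,git,gpt,ijt,ipt,ipz,isu,isz,itu,itz,iuz,jpt,ptz,stu,suz
∂3: piv[dfst,dgpt,dipt,dipz,disu,disz,ditz,dptz,dsuz,fgip,fitu,gijt,isuz] rk=13  ker:iptz
b_2=(45−26)−13=6

b_2=6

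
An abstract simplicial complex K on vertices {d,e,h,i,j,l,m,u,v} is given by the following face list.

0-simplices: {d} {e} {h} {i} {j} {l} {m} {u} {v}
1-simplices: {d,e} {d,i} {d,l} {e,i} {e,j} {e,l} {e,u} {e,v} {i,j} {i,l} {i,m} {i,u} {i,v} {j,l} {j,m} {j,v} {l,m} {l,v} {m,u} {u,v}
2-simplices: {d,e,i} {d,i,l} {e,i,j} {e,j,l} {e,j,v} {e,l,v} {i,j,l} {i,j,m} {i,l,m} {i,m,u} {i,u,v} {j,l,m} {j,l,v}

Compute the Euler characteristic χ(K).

χ(K)=2

n_0=9 n_1=20 n_2=13
χ=+9−20+13=2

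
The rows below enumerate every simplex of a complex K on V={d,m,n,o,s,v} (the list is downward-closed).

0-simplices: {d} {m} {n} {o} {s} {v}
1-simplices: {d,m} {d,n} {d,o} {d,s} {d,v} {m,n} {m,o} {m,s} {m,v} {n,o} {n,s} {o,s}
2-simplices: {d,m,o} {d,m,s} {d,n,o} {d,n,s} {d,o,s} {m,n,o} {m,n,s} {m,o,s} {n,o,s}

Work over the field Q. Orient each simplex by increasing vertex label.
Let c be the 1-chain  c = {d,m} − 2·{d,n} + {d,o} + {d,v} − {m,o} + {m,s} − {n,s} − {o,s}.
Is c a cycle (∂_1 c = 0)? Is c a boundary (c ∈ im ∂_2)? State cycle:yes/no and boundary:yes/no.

cycle:no boundary:no

n_0=6 n_1=12 n_2=9  [Q]
∂1: piv[dm,dn,do,ds,dv] rk=5  ker:mn,mo,ms,mv,no,ns,os
∂2: piv[dmo,dms,dno,dns,dos,mno] rk=6  ker:mns,mos,nos
∂1c = −{d} + {m} − {n} + {o} − {s} + {v}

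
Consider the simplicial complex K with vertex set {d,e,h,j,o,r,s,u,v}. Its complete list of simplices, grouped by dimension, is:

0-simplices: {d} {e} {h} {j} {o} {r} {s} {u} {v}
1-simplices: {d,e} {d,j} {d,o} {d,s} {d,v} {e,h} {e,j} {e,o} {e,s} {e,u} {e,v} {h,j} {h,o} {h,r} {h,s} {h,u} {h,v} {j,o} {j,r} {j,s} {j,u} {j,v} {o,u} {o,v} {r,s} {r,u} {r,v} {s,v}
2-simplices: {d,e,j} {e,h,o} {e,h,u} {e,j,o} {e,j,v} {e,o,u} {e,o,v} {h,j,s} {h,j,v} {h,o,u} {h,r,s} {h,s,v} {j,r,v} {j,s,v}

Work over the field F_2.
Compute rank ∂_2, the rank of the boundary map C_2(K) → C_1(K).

n_0=9 n_1=28 n_2=14  [Z2]
∂1: piv[de,dj,do,ds,dv,eh,eu,hr] rk=8  ker:ej,eo,es,ev,hj,ho,hs,hu,hv,jo,jr,js,ju,jv,ou,ov,rs,ru,rv,sv
∂2: piv[dej,eho,ehu,ejo,ejv,eou,eov,hjs,hjv,hrs,hsv,jrv] rk=12  ker:hou,jsv
rk∂_2=12

rank∂_2=12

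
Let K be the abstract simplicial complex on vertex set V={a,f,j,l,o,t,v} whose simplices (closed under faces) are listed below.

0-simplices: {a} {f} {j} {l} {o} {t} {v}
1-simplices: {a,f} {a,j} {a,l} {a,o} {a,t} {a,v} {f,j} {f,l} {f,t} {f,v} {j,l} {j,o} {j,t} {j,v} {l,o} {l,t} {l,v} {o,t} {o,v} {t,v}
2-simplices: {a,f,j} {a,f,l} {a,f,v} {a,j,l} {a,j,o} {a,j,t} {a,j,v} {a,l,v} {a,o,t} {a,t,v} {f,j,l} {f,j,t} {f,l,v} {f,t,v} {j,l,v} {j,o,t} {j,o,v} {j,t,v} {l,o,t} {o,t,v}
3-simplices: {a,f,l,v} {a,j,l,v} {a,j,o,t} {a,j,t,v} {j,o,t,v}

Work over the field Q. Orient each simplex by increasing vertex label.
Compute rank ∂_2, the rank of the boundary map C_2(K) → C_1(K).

n_0=7 n_1=20 n_2=20 n_3=5  [Q]
∂1: piv[af,aj,al,ao,at,av] rk=6  ker:fj,fl,ft,fv,jl,jo,jt,jv,lo,lt,lv,ot,ov,tv
∂2: piv[afj,afl,afv,ajl,ajo,ajt,ajv,alv,aot,atv,fjt,jov,lot] rk=13  ker:fjl,flv,ftv,jlv,jot,jtv,otv
∂3: piv[aflv,ajlv,ajot,ajtv,jotv] rk=5
rk∂_2=13

rank∂_2=13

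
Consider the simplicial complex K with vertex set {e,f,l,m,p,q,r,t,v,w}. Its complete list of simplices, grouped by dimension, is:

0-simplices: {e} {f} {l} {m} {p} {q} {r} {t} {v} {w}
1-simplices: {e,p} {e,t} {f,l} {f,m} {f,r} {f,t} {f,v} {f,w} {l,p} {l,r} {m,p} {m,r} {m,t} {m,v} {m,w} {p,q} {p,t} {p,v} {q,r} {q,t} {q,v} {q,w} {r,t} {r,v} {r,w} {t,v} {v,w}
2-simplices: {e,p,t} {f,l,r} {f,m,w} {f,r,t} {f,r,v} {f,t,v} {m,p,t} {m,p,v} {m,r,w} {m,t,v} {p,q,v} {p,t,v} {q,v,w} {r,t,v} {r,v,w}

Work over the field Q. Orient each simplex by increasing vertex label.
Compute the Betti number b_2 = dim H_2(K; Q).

b_2=2

n_0=10 n_1=27 n_2=15  [Q]
∂1: piv[ep,et,fl,fm,fr,ft,fv,fw,pq] rk=9  ker:lp,lr,mp,mr,mt,mv,mw,pt,pv,qr,qt,qv,qw,rt,rv,rw,tv,vw
∂2: piv[ept,flr,fmw,frt,frv,ftv,mpt,mpv,mrw,mtv,pqv,qvw,rvw] rk=13  ker:ptv,rtv
b_2=(15−13)−0=2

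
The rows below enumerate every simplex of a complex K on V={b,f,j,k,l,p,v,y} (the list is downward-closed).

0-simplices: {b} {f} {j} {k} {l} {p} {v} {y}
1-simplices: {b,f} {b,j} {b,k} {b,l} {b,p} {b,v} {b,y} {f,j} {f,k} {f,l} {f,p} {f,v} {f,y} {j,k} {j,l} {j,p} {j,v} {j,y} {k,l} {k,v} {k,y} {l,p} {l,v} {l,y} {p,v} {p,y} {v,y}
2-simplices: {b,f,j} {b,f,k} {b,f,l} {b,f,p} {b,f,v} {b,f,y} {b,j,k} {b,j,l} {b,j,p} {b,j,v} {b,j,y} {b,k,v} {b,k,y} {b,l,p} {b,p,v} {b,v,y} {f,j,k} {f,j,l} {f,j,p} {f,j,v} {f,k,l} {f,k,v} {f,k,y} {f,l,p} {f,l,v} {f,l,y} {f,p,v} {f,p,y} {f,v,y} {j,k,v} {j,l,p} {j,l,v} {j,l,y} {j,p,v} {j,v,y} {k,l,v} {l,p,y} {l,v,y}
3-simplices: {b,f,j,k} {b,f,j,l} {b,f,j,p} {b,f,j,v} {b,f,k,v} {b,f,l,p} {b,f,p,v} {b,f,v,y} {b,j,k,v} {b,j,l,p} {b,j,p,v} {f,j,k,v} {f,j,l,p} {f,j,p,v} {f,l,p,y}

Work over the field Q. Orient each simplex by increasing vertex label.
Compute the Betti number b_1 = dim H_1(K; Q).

n_0=8 n_1=27 n_2=38 n_3=15  [Q]
∂1: piv[bf,bj,bk,bl,bp,bv,by] rk=7  ker:fj,fk,fl,fp,fv,fy,jk,jl,jp,jv,jy,kl,kv,ky,lp,lv,ly,pv,py,vy
∂2: piv[bfj,bfk,bfl,bfp,bfv,bfy,bjk,bjl,bjp,bjv,bjy,bkv,bky,blp,bpv,bvy,fkl,flv,fly,fpy] rk=20  ker:fjk,fjl,fjp,fjv,fkv,fky,flp,fpv,fvy,jkv,jlp,jlv,jly,jpv,jvy,klv,lpy,lvy
∂3: piv[bfjk,bfjl,bfjp,bfjv,bfkv,bflp,bfpv,bfvy,bjkv,bjlp,bjpv,flpy] rk=12  ker:fjkv,fjlp,fjpv
b_1=(27−7)−20=0

b_1=0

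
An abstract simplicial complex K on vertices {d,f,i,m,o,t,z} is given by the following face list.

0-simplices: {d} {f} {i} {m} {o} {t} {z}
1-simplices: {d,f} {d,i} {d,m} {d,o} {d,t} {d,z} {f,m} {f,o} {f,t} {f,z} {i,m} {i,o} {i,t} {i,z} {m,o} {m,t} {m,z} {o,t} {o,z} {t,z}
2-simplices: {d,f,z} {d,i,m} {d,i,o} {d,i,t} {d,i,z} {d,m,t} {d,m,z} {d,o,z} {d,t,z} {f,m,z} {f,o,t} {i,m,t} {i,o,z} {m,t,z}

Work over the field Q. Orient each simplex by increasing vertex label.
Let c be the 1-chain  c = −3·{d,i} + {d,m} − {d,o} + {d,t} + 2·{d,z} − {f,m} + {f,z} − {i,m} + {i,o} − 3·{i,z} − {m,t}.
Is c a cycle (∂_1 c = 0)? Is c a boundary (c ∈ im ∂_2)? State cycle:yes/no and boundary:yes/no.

cycle:yes boundary:yes

n_0=7 n_1=20 n_2=14  [Q]
∂1: piv[df,di,dm,do,dt,dz] rk=6  ker:fm,fo,ft,fz,im,io,it,iz,mo,mt,mz,ot,oz,tz
∂2: piv[dfz,dim,dio,dit,diz,dmt,dmz,doz,dtz,fmz,fot] rk=11  ker:imt,ioz,mtz
∂1c = 0
c vs im∂2: reduces to 0 ⇒ boundary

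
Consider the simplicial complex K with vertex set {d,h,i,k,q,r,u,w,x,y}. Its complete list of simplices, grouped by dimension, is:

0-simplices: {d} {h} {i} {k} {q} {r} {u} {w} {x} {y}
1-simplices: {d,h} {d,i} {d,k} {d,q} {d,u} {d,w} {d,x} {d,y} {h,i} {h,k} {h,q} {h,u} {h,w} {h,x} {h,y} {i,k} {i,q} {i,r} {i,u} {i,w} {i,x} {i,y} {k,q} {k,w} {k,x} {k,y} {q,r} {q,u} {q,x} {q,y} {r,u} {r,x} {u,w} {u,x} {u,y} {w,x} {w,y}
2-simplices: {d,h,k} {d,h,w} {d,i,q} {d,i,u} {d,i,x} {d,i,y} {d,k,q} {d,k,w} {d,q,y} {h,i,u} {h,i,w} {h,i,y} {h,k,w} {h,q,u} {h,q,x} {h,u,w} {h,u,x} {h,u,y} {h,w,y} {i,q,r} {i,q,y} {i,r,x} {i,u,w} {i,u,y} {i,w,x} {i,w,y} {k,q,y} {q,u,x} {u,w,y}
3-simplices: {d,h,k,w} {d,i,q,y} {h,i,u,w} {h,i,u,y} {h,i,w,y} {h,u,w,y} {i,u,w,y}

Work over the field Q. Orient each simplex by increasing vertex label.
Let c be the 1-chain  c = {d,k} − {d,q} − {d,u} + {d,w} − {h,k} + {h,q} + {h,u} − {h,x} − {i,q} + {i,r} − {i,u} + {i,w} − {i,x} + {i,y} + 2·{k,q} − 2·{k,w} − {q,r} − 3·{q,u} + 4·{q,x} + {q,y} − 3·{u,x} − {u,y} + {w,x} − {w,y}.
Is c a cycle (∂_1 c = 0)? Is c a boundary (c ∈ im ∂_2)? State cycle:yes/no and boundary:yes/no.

n_0=10 n_1=37 n_2=29 n_3=7  [Q]
∂1: piv[dh,di,dk,dq,du,dw,dx,dy,ir] rk=9  ker:hi,hk,hq,hu,hw,hx,hy,ik,iq,iu,iw,ix,iy,kq,kw,kx,ky,qr,qu,qx,qy,ru,rx,uw,ux,uy,wx,wy
∂2: piv[dhk,dhw,diq,diu,dix,diy,dkq,dkw,dqy,hiu,hiw,hiy,hqu,hqx,huw,hux,huy,hwy,iqr,irx,iwx,kqy] rk=22  ker:hkw,iqy,iuw,iuy,iwy,qux,uwy
∂3: piv[dhkw,diqy,hiuw,hiuy,hiwy,huwy] rk=6  ker:iuwy
∂1c = 0
c vs im∂2: reduces to 0 ⇒ boundary

cycle:yes boundary:yes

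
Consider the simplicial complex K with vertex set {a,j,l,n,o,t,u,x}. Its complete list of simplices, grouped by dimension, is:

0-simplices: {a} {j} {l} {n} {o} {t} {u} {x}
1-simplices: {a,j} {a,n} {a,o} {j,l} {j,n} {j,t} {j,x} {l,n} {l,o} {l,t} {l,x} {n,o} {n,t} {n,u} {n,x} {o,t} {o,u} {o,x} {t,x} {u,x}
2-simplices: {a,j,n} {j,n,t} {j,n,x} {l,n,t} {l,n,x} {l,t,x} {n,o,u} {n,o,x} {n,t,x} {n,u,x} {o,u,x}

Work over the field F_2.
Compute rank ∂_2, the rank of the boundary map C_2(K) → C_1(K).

rank∂_2=9

n_0=8 n_1=20 n_2=11  [Z2]
∂1: piv[aj,an,ao,jl,jt,jx,nu] rk=7  ker:jn,ln,lo,lt,lx,no,nt,nx,ot,ou,ox,tx,ux
∂2: piv[ajn,jnt,jnx,lnt,lnx,ltx,nou,nox,nux] rk=9  ker:ntx,oux
rk∂_2=9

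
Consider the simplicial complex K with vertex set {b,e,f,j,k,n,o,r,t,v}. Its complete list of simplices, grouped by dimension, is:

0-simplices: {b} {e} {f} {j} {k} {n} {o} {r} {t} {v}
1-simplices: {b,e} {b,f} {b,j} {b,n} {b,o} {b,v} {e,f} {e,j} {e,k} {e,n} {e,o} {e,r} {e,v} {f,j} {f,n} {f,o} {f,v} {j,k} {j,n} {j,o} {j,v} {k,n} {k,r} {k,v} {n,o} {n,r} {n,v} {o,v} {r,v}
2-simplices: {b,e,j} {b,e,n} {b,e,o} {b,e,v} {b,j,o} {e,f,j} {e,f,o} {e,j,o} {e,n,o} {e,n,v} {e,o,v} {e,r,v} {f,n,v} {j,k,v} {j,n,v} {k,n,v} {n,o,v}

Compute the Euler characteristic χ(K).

n_0=10 n_1=29 n_2=17
χ=+10−29+17=-2

χ(K)=-2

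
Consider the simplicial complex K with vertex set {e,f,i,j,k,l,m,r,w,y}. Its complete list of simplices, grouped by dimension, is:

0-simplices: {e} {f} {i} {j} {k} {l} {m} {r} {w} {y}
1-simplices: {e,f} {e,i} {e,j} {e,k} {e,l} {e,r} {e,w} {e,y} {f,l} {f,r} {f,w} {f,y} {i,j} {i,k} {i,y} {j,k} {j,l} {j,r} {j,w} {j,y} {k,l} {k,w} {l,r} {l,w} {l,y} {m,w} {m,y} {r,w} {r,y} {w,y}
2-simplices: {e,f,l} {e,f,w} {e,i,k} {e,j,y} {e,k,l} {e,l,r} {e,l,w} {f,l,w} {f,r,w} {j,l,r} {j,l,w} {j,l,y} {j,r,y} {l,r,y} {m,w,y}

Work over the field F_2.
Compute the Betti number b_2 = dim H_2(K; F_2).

n_0=10 n_1=30 n_2=15  [Z2]
∂1: piv[ef,ei,ej,ek,el,er,ew,ey,mw] rk=9  ker:fl,fr,fw,fy,ij,ik,iy,jk,jl,jr,jw,jy,kl,kw,lr,lw,ly,my,rw,ry,wy
∂2: piv[efl,efw,eik,ejy,ekl,elr,elw,frw,jlr,jlw,jly,jry,mwy] rk=13  ker:flw,lry
b_2=(15−13)−0=2

b_2=2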